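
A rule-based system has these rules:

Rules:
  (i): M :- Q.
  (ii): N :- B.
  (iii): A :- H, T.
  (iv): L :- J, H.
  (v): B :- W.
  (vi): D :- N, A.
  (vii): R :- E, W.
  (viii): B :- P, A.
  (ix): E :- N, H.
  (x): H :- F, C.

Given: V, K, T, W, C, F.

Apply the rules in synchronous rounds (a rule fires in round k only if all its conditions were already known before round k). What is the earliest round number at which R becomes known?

Round 1: (v) [B :- W.]; (x) [H :- F, C.]. Adds B, H.
Round 2: (ii) [N :- B.]; (iii) [A :- H, T.]. Adds N, A.
Round 3: (vi) [D :- N, A.]; (ix) [E :- N, H.]. Adds D, E.
Round 4: (vii) [R :- E, W.]. Adds R.
R first appears in round 4.

4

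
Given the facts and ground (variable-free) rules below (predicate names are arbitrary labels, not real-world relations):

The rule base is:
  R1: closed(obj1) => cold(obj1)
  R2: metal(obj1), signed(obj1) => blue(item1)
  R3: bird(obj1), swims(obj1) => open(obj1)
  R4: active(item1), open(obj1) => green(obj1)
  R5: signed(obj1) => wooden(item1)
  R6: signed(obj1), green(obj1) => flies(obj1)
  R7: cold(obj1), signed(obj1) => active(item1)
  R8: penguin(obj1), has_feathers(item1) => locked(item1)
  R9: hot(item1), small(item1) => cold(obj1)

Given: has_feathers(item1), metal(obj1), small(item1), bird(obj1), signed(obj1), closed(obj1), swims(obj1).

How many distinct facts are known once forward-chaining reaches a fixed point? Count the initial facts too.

Round 1 — R1, R2, R3, R5, derive cold(obj1), blue(item1), open(obj1), wooden(item1).
Round 2 — R7, derive active(item1).
Round 3 — R4, derive green(obj1).
Round 4 — R6, derive flies(obj1).
Closure: {active(item1), bird(obj1), blue(item1), closed(obj1), cold(obj1), flies(obj1), green(obj1), has_feathers(item1), metal(obj1), open(obj1), signed(obj1), small(item1), swims(obj1), wooden(item1)} — 14 facts.

14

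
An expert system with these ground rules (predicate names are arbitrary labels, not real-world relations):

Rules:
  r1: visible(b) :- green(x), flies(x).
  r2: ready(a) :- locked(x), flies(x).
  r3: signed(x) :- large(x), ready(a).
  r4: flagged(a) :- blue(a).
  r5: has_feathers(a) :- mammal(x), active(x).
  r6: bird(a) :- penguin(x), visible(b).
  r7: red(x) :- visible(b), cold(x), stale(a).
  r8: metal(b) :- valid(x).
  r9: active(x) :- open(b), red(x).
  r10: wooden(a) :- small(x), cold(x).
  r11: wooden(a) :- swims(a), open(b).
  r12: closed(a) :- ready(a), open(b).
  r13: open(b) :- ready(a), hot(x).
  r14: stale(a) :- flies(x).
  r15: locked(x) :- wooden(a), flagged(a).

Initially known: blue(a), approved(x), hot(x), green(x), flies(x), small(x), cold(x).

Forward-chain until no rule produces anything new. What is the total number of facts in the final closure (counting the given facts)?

Round 1 — r1, r4, r10, r14, derive visible(b), flagged(a), wooden(a), stale(a).
Round 2 — r7, r15, derive red(x), locked(x).
Round 3 — r2, derive ready(a).
Round 4 — r13, derive open(b).
Round 5 — r9, r12, derive active(x), closed(a).
Closure: {active(x), approved(x), blue(a), closed(a), cold(x), flagged(a), flies(x), green(x), hot(x), locked(x), open(b), ready(a), red(x), small(x), stale(a), visible(b), wooden(a)} — 17 facts.

17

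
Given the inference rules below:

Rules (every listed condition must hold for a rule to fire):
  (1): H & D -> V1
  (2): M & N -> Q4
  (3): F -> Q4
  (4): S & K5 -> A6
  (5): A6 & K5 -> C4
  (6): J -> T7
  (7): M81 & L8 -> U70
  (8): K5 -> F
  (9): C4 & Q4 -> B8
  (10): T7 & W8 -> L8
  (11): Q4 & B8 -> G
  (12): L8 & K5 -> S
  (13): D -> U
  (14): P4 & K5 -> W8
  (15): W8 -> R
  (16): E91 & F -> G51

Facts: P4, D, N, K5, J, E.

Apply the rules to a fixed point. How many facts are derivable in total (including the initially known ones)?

Round 1: (6) [J -> T7]; (8) [K5 -> F]; (13) [D -> U]; (14) [P4 & K5 -> W8]. New: T7, F, U, W8.
Round 2: (3) [F -> Q4]; (10) [T7 & W8 -> L8]; (15) [W8 -> R]. New: Q4, L8, R.
Round 3: (12) [L8 & K5 -> S]. New: S.
Round 4: (4) [S & K5 -> A6]. New: A6.
Round 5: (5) [A6 & K5 -> C4]. New: C4.
Round 6: (9) [C4 & Q4 -> B8]. New: B8.
Round 7: (11) [Q4 & B8 -> G]. New: G.
Closure: {A6, B8, C4, D, E, F, G, J, K5, L8, N, P4, Q4, R, S, T7, U, W8} — 18 facts.

18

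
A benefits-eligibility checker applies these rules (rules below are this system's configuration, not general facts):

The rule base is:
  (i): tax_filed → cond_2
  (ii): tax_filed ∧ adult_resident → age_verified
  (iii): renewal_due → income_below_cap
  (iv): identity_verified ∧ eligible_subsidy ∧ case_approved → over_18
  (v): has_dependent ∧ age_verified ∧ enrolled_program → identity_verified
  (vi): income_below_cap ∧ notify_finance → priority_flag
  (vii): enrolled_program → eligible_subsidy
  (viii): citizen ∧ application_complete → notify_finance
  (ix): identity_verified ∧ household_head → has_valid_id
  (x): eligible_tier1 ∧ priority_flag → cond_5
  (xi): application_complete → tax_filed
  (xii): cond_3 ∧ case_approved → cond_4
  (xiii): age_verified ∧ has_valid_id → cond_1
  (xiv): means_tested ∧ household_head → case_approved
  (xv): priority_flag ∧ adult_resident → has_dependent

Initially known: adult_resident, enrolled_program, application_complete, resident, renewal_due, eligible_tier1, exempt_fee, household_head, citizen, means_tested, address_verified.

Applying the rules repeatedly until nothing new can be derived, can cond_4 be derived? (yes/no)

Round 1: (iii) [renewal_due → income_below_cap]; (vii) [enrolled_program → eligible_subsidy]; (viii) [citizen ∧ application_complete → notify_finance]; (xi) [application_complete → tax_filed]; (xiv) [means_tested ∧ household_head → case_approved]. New: income_below_cap, eligible_subsidy, notify_finance, tax_filed, case_approved.
Round 2: (i) [tax_filed → cond_2]; (ii) [tax_filed ∧ adult_resident → age_verified]; (vi) [income_below_cap ∧ notify_finance → priority_flag]. New: cond_2, age_verified, priority_flag.
Round 3: (x) [eligible_tier1 ∧ priority_flag → cond_5]; (xv) [priority_flag ∧ adult_resident → has_dependent]. New: cond_5, has_dependent.
Round 4: (v) [has_dependent ∧ age_verified ∧ enrolled_program → identity_verified]. New: identity_verified.
Round 5: (iv) [identity_verified ∧ eligible_subsidy ∧ case_approved → over_18]; (ix) [identity_verified ∧ household_head → has_valid_id]. New: over_18, has_valid_id.
Round 6: (xiii) [age_verified ∧ has_valid_id → cond_1]. New: cond_1.
Fixed point reached. cond_4 is concluded only by (xii); (xii) needs cond_3 (never derived).

no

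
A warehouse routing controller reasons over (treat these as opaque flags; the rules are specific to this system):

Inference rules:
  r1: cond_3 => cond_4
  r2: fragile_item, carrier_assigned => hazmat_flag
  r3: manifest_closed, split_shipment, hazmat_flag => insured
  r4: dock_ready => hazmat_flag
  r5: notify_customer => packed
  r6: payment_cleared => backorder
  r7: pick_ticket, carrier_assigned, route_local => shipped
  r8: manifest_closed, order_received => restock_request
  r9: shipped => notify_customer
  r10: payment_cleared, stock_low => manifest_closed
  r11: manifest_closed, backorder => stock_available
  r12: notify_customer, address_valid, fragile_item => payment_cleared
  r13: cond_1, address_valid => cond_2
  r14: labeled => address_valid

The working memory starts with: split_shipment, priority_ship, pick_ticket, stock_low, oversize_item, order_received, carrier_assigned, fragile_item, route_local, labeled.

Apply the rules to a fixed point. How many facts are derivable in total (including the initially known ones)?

21

[1] r2 [fragile_item, carrier_assigned => hazmat_flag]; r7 [pick_ticket, carrier_assigned, route_local => shipped]; r14 [labeled => address_valid]. ⇒ new: hazmat_flag, shipped, address_valid.
[2] r9 [shipped => notify_customer]. ⇒ new: notify_customer.
[3] r5 [notify_customer => packed]; r12 [notify_customer, address_valid, fragile_item => payment_cleared]. ⇒ new: packed, payment_cleared.
[4] r6 [payment_cleared => backorder]; r10 [payment_cleared, stock_low => manifest_closed]. ⇒ new: backorder, manifest_closed.
[5] r3 [manifest_closed, split_shipment, hazmat_flag => insured]; r8 [manifest_closed, order_received => restock_request]; r11 [manifest_closed, backorder => stock_available]. ⇒ new: insured, restock_request, stock_available.
Closure: {address_valid, backorder, carrier_assigned, fragile_item, hazmat_flag, insured, labeled, manifest_closed, notify_customer, order_received, oversize_item, packed, payment_cleared, pick_ticket, priority_ship, restock_request, route_local, shipped, split_shipment, stock_available, stock_low} — 21 facts.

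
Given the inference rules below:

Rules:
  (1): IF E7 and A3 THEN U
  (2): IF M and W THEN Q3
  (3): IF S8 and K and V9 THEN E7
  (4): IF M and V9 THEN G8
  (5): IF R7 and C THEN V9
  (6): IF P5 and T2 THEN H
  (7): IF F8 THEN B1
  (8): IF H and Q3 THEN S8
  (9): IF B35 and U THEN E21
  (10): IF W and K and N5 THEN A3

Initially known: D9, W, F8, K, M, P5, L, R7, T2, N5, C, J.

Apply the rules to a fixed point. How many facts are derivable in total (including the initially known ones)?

Round 1: (2) [IF M and W THEN Q3]; (5) [IF R7 and C THEN V9]; (6) [IF P5 and T2 THEN H]; (7) [IF F8 THEN B1]; (10) [IF W and K and N5 THEN A3]. New: Q3, V9, H, B1, A3.
Round 2: (4) [IF M and V9 THEN G8]; (8) [IF H and Q3 THEN S8]. New: G8, S8.
Round 3: (3) [IF S8 and K and V9 THEN E7]. New: E7.
Round 4: (1) [IF E7 and A3 THEN U]. New: U.
Closure: {A3, B1, C, D9, E7, F8, G8, H, J, K, L, M, N5, P5, Q3, R7, S8, T2, U, V9, W} — 21 facts.

21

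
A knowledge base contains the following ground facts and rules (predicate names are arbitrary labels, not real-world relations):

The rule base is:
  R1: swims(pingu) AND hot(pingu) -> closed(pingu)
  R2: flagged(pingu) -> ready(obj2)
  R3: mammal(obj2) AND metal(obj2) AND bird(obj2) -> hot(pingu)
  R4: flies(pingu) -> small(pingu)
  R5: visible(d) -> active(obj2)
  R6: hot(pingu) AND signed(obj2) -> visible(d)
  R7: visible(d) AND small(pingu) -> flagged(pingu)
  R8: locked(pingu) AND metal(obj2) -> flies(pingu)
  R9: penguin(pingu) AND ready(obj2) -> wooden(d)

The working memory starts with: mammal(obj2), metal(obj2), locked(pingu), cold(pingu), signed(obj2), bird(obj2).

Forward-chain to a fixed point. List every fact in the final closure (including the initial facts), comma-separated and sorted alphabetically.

Round 1: R3 [mammal(obj2) AND metal(obj2) AND bird(obj2) -> hot(pingu)]; R8 [locked(pingu) AND metal(obj2) -> flies(pingu)]. Adds hot(pingu), flies(pingu).
Round 2: R4 [flies(pingu) -> small(pingu)]; R6 [hot(pingu) AND signed(obj2) -> visible(d)]. Adds small(pingu), visible(d).
Round 3: R5 [visible(d) -> active(obj2)]; R7 [visible(d) AND small(pingu) -> flagged(pingu)]. Adds active(obj2), flagged(pingu).
Round 4: R2 [flagged(pingu) -> ready(obj2)]. Adds ready(obj2).

active(obj2), bird(obj2), cold(pingu), flagged(pingu), flies(pingu), hot(pingu), locked(pingu), mammal(obj2), metal(obj2), ready(obj2), signed(obj2), small(pingu), visible(d)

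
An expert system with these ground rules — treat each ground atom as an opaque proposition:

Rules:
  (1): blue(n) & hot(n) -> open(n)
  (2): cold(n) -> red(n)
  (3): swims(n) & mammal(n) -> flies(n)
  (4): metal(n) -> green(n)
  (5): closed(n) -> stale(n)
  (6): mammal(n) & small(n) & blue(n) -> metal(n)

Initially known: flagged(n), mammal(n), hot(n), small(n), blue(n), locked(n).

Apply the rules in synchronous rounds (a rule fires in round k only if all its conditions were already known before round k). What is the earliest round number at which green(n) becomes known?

[1] (1) [blue(n) & hot(n) -> open(n)]; (6) [mammal(n) & small(n) & blue(n) -> metal(n)]. ⇒ new: open(n), metal(n).
[2] (4) [metal(n) -> green(n)]. ⇒ new: green(n).
green(n) first appears in round 2.

2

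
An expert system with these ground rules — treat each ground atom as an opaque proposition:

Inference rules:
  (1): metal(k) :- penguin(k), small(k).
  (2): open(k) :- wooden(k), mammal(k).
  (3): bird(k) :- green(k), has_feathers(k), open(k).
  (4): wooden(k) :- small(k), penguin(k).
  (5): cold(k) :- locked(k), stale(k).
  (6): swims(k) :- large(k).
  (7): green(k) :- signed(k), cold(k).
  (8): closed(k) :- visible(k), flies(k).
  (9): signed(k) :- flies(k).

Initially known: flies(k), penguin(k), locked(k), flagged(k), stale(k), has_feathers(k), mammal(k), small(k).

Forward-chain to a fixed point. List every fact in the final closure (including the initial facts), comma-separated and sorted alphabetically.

bird(k), cold(k), flagged(k), flies(k), green(k), has_feathers(k), locked(k), mammal(k), metal(k), open(k), penguin(k), signed(k), small(k), stale(k), wooden(k)

[1] (1) [metal(k) :- penguin(k), small(k).]; (4) [wooden(k) :- small(k), penguin(k).]; (5) [cold(k) :- locked(k), stale(k).]; (9) [signed(k) :- flies(k).]. ⇒ new: metal(k), wooden(k), cold(k), signed(k).
[2] (2) [open(k) :- wooden(k), mammal(k).]; (7) [green(k) :- signed(k), cold(k).]. ⇒ new: open(k), green(k).
[3] (3) [bird(k) :- green(k), has_feathers(k), open(k).]. ⇒ new: bird(k).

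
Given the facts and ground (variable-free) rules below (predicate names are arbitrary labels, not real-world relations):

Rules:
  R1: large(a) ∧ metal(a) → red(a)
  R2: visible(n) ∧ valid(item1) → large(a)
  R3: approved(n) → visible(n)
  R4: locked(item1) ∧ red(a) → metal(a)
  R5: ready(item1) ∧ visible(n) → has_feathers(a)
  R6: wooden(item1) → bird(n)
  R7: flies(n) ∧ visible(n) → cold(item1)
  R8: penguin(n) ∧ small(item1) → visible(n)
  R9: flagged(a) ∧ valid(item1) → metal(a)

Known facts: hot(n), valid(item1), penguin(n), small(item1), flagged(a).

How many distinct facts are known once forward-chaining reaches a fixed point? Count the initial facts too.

Round 1: R8 [penguin(n) ∧ small(item1) → visible(n)]; R9 [flagged(a) ∧ valid(item1) → metal(a)]. New: visible(n), metal(a).
Round 2: R2 [visible(n) ∧ valid(item1) → large(a)]. New: large(a).
Round 3: R1 [large(a) ∧ metal(a) → red(a)]. New: red(a).
Closure: {flagged(a), hot(n), large(a), metal(a), penguin(n), red(a), small(item1), valid(item1), visible(n)} — 9 facts.

9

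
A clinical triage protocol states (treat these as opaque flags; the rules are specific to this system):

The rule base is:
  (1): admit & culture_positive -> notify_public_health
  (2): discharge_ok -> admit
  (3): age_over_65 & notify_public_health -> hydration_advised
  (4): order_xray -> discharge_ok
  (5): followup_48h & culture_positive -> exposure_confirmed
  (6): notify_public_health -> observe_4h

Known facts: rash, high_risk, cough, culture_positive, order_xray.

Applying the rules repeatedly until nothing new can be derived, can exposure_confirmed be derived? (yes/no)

Round 1 fires (4), giving discharge_ok.
Round 2 fires (2), giving admit.
Round 3 fires (1), giving notify_public_health.
Round 4 fires (6), giving observe_4h.
Fixed point reached. exposure_confirmed is concluded only by (5); (5) needs followup_48h (never derived).

no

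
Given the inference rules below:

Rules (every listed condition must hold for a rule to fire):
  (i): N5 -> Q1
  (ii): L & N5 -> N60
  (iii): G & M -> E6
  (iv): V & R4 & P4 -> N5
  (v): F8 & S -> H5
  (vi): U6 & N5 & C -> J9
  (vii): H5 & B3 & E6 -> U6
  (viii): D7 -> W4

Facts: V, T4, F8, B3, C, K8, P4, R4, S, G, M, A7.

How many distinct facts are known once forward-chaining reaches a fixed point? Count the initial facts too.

Round 1 fires (iii), (iv), (v), giving E6, N5, H5.
Round 2 fires (i), (vii), giving Q1, U6.
Round 3 fires (vi), giving J9.
Closure: {A7, B3, C, E6, F8, G, H5, J9, K8, M, N5, P4, Q1, R4, S, T4, U6, V} — 18 facts.

18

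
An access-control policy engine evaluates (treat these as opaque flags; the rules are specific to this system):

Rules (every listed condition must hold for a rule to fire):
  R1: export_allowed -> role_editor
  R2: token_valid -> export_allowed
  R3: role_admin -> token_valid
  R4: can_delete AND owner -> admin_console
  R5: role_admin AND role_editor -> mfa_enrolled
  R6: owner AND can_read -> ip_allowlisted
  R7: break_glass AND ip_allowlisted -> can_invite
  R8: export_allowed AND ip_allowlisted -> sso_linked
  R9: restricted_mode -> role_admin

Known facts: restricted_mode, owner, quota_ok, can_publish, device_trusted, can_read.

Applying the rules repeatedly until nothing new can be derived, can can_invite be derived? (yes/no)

no

[1] R6 [owner AND can_read -> ip_allowlisted]; R9 [restricted_mode -> role_admin]. ⇒ new: ip_allowlisted, role_admin.
[2] R3 [role_admin -> token_valid]. ⇒ new: token_valid.
[3] R2 [token_valid -> export_allowed]. ⇒ new: export_allowed.
[4] R1 [export_allowed -> role_editor]; R8 [export_allowed AND ip_allowlisted -> sso_linked]. ⇒ new: role_editor, sso_linked.
[5] R5 [role_admin AND role_editor -> mfa_enrolled]. ⇒ new: mfa_enrolled.
Fixed point reached. can_invite is concluded only by R7; R7 needs break_glass (never derived).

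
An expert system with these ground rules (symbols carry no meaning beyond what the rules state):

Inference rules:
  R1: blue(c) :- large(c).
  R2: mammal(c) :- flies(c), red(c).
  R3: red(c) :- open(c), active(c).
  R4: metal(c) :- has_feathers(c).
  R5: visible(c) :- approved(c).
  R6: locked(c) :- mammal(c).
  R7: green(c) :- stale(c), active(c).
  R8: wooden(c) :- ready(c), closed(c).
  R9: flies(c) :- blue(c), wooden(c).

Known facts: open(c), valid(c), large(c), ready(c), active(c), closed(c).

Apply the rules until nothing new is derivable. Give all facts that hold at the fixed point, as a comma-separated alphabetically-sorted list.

active(c), blue(c), closed(c), flies(c), large(c), locked(c), mammal(c), open(c), ready(c), red(c), valid(c), wooden(c)

Round 1 — R1, R3, R8, derive blue(c), red(c), wooden(c).
Round 2 — R9, derive flies(c).
Round 3 — R2, derive mammal(c).
Round 4 — R6, derive locked(c).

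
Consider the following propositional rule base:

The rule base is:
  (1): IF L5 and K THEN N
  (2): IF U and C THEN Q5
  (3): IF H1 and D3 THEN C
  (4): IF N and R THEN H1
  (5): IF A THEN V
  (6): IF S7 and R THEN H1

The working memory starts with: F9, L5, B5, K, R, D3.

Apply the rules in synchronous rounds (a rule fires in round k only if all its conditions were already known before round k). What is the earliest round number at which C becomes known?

3

Round 1 — (1), derive N.
Round 2 — (4), derive H1.
Round 3 — (3), derive C.
C first appears in round 3.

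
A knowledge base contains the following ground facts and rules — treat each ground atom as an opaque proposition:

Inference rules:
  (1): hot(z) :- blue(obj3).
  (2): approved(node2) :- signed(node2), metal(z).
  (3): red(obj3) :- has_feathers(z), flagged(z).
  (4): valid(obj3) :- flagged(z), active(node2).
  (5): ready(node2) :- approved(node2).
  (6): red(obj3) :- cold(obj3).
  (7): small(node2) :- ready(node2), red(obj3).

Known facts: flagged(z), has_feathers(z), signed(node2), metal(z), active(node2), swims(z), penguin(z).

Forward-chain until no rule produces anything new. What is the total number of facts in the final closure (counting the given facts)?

[1] (2) [approved(node2) :- signed(node2), metal(z).]; (3) [red(obj3) :- has_feathers(z), flagged(z).]; (4) [valid(obj3) :- flagged(z), active(node2).]. ⇒ new: approved(node2), red(obj3), valid(obj3).
[2] (5) [ready(node2) :- approved(node2).]. ⇒ new: ready(node2).
[3] (7) [small(node2) :- ready(node2), red(obj3).]. ⇒ new: small(node2).
Closure: {active(node2), approved(node2), flagged(z), has_feathers(z), metal(z), penguin(z), ready(node2), red(obj3), signed(node2), small(node2), swims(z), valid(obj3)} — 12 facts.

12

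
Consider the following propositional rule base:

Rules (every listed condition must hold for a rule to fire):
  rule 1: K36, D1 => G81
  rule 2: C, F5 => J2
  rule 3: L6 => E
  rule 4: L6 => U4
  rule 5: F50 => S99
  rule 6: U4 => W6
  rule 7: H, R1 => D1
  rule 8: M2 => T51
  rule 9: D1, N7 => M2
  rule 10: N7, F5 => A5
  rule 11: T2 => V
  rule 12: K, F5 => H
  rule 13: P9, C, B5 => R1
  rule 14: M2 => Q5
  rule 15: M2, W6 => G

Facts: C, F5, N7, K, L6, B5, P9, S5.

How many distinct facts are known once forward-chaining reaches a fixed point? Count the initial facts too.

Round 1 fires rule 2, rule 3, rule 4, rule 10, rule 12, rule 13, giving J2, E, U4, A5, H, R1.
Round 2 fires rule 6, rule 7, giving W6, D1.
Round 3 fires rule 9, giving M2.
Round 4 fires rule 8, rule 14, rule 15, giving T51, Q5, G.
Closure: {A5, B5, C, D1, E, F5, G, H, J2, K, L6, M2, N7, P9, Q5, R1, S5, T51, U4, W6} — 20 facts.

20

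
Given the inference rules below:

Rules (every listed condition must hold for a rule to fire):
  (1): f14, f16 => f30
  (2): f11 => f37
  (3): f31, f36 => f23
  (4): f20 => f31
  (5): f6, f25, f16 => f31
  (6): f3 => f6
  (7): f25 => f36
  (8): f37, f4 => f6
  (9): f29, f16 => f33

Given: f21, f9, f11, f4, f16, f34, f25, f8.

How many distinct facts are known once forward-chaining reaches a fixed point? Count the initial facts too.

13

Round 1 fires (2), (7), giving f37, f36.
Round 2 fires (8), giving f6.
Round 3 fires (5), giving f31.
Round 4 fires (3), giving f23.
Closure: {f11, f16, f21, f23, f25, f31, f34, f36, f37, f4, f6, f8, f9} — 13 facts.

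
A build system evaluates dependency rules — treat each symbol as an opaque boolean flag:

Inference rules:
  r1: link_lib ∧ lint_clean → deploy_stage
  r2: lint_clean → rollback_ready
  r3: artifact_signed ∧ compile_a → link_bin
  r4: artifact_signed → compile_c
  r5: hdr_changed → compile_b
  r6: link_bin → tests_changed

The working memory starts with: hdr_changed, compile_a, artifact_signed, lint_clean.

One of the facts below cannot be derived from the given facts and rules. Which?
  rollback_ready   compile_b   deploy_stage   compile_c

Round 1 fires r2, r3, r4, r5, giving rollback_ready, link_bin, compile_c, compile_b.
Round 2 fires r6, giving tests_changed.
Derived: compile_b (round 1), rollback_ready (round 1), compile_c (round 1). deploy_stage never appears in any round.

deploy_stage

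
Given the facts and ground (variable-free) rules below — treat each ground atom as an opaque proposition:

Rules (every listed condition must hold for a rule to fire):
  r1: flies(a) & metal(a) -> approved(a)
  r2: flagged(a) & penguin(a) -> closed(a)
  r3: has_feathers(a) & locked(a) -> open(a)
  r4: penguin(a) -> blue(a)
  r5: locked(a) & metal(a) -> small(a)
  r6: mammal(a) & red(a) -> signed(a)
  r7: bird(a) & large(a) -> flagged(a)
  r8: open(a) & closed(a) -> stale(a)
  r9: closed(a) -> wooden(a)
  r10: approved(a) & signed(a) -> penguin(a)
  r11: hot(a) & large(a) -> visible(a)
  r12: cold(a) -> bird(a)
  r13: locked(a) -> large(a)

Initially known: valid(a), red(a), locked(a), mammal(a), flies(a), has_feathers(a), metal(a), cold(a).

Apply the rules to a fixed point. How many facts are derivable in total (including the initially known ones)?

20

Round 1: r1 [flies(a) & metal(a) -> approved(a)]; r3 [has_feathers(a) & locked(a) -> open(a)]; r5 [locked(a) & metal(a) -> small(a)]; r6 [mammal(a) & red(a) -> signed(a)]; r12 [cold(a) -> bird(a)]; r13 [locked(a) -> large(a)]. Adds approved(a), open(a), small(a), signed(a), bird(a), large(a).
Round 2: r7 [bird(a) & large(a) -> flagged(a)]; r10 [approved(a) & signed(a) -> penguin(a)]. Adds flagged(a), penguin(a).
Round 3: r2 [flagged(a) & penguin(a) -> closed(a)]; r4 [penguin(a) -> blue(a)]. Adds closed(a), blue(a).
Round 4: r8 [open(a) & closed(a) -> stale(a)]; r9 [closed(a) -> wooden(a)]. Adds stale(a), wooden(a).
Closure: {approved(a), bird(a), blue(a), closed(a), cold(a), flagged(a), flies(a), has_feathers(a), large(a), locked(a), mammal(a), metal(a), open(a), penguin(a), red(a), signed(a), small(a), stale(a), valid(a), wooden(a)} — 20 facts.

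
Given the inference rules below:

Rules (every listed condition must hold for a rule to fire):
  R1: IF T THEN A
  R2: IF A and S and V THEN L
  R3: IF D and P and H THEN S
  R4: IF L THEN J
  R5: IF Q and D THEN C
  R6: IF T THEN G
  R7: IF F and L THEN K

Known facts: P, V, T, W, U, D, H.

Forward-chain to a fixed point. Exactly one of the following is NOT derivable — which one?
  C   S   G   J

C

Round 1: R1 [IF T THEN A]; R3 [IF D and P and H THEN S]; R6 [IF T THEN G]. New: A, S, G.
Round 2: R2 [IF A and S and V THEN L]. New: L.
Round 3: R4 [IF L THEN J]. New: J.
Derived: G (round 1), S (round 1), J (round 3). C never appears in any round.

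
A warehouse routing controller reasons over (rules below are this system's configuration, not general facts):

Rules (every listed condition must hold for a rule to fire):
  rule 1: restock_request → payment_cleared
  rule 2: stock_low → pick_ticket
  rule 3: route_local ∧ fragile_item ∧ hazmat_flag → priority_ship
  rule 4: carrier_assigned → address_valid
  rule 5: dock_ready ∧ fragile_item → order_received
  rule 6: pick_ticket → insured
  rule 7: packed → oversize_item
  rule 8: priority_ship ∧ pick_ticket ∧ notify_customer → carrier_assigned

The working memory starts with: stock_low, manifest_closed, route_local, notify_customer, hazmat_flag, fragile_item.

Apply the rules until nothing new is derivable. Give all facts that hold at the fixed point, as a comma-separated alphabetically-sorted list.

address_valid, carrier_assigned, fragile_item, hazmat_flag, insured, manifest_closed, notify_customer, pick_ticket, priority_ship, route_local, stock_low

Round 1: rule 2 [stock_low → pick_ticket]; rule 3 [route_local ∧ fragile_item ∧ hazmat_flag → priority_ship]. Adds pick_ticket, priority_ship.
Round 2: rule 6 [pick_ticket → insured]; rule 8 [priority_ship ∧ pick_ticket ∧ notify_customer → carrier_assigned]. Adds insured, carrier_assigned.
Round 3: rule 4 [carrier_assigned → address_valid]. Adds address_valid.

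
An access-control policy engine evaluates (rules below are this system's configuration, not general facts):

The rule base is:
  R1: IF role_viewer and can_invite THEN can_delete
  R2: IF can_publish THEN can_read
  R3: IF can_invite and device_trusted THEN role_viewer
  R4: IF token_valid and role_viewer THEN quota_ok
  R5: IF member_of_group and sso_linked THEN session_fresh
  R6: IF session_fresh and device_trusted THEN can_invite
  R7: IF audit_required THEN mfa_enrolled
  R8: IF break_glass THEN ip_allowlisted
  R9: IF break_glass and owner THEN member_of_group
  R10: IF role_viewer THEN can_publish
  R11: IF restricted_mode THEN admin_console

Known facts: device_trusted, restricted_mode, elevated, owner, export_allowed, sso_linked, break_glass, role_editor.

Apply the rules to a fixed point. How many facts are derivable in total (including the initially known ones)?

17

Round 1: R8 [IF break_glass THEN ip_allowlisted]; R9 [IF break_glass and owner THEN member_of_group]; R11 [IF restricted_mode THEN admin_console]. New: ip_allowlisted, member_of_group, admin_console.
Round 2: R5 [IF member_of_group and sso_linked THEN session_fresh]. New: session_fresh.
Round 3: R6 [IF session_fresh and device_trusted THEN can_invite]. New: can_invite.
Round 4: R3 [IF can_invite and device_trusted THEN role_viewer]. New: role_viewer.
Round 5: R1 [IF role_viewer and can_invite THEN can_delete]; R10 [IF role_viewer THEN can_publish]. New: can_delete, can_publish.
Round 6: R2 [IF can_publish THEN can_read]. New: can_read.
Closure: {admin_console, break_glass, can_delete, can_invite, can_publish, can_read, device_trusted, elevated, export_allowed, ip_allowlisted, member_of_group, owner, restricted_mode, role_editor, role_viewer, session_fresh, sso_linked} — 17 facts.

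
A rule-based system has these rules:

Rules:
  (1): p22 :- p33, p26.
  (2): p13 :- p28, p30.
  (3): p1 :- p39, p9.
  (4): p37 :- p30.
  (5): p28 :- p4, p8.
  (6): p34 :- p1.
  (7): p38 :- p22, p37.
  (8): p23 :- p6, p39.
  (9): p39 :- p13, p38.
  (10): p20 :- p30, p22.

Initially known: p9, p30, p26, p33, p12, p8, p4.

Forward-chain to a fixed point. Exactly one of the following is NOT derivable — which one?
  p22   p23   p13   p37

p23

Round 1 — (1), (4), (5), derive p22, p37, p28.
Round 2 — (2), (7), (10), derive p13, p38, p20.
Round 3 — (9), derive p39.
Round 4 — (3), derive p1.
Round 5 — (6), derive p34.
Derived: p13 (round 2), p22 (round 1), p37 (round 1). p23 never appears in any round.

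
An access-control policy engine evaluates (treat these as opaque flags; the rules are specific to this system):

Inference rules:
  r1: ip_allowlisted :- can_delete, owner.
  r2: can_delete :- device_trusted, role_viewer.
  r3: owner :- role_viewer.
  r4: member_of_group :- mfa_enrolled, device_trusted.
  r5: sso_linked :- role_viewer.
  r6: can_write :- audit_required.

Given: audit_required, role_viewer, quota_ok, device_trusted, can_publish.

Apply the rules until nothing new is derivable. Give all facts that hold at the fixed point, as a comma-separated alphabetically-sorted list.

Round 1 — r2, r3, r5, r6, derive can_delete, owner, sso_linked, can_write.
Round 2 — r1, derive ip_allowlisted.

audit_required, can_delete, can_publish, can_write, device_trusted, ip_allowlisted, owner, quota_ok, role_viewer, sso_linked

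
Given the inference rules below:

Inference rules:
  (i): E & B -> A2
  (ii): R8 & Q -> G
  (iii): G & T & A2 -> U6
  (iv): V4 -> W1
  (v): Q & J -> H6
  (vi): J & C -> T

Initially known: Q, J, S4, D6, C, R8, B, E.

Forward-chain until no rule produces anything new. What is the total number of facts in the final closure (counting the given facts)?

[1] (i) [E & B -> A2]; (ii) [R8 & Q -> G]; (v) [Q & J -> H6]; (vi) [J & C -> T]. ⇒ new: A2, G, H6, T.
[2] (iii) [G & T & A2 -> U6]. ⇒ new: U6.
Closure: {A2, B, C, D6, E, G, H6, J, Q, R8, S4, T, U6} — 13 facts.

13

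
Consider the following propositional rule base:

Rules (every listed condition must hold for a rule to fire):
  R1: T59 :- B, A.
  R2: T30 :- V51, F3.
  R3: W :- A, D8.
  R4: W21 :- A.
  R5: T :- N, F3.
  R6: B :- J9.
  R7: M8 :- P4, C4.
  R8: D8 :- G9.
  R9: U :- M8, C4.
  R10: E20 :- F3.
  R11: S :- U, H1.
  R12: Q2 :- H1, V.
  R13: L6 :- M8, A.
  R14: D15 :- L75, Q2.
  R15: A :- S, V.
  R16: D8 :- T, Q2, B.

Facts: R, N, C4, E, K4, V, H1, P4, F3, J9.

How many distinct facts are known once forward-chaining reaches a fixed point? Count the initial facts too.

Round 1 — R5, R6, R7, R10, R12, derive T, B, M8, E20, Q2.
Round 2 — R9, R16, derive U, D8.
Round 3 — R11, derive S.
Round 4 — R15, derive A.
Round 5 — R1, R3, R4, R13, derive T59, W, W21, L6.
Closure: {A, B, C4, D8, E, E20, F3, H1, J9, K4, L6, M8, N, P4, Q2, R, S, T, T59, U, V, W, W21} — 23 facts.

23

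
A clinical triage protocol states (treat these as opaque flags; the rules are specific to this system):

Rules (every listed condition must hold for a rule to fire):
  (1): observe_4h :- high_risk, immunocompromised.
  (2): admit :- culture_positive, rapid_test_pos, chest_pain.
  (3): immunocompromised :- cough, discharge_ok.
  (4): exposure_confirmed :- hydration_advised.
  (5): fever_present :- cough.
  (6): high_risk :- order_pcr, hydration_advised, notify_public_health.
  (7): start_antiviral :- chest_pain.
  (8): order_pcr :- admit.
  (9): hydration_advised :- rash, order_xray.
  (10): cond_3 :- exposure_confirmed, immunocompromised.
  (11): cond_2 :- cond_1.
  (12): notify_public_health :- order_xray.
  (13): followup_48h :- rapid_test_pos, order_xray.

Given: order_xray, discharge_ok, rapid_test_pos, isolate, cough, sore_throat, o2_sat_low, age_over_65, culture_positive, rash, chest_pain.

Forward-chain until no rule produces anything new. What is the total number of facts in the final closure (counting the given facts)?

Round 1 — (2), (3), (5), (7), (9), (12), (13), derive admit, immunocompromised, fever_present, start_antiviral, hydration_advised, notify_public_health, followup_48h.
Round 2 — (4), (8), derive exposure_confirmed, order_pcr.
Round 3 — (6), (10), derive high_risk, cond_3.
Round 4 — (1), derive observe_4h.
Closure: {admit, age_over_65, chest_pain, cond_3, cough, culture_positive, discharge_ok, exposure_confirmed, fever_present, followup_48h, high_risk, hydration_advised, immunocompromised, isolate, notify_public_health, o2_sat_low, observe_4h, order_pcr, order_xray, rapid_test_pos, rash, sore_throat, start_antiviral} — 23 facts.

23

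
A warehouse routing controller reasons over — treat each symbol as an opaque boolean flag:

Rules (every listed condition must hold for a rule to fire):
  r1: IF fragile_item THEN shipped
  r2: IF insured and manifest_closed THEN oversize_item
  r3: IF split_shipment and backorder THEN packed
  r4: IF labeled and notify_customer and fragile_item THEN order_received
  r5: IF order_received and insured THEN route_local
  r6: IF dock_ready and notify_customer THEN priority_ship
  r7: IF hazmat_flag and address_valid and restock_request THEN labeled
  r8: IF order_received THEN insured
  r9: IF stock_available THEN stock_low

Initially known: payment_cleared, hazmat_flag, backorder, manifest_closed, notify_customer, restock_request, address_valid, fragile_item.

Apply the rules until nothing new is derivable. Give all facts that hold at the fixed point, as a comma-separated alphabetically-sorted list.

address_valid, backorder, fragile_item, hazmat_flag, insured, labeled, manifest_closed, notify_customer, order_received, oversize_item, payment_cleared, restock_request, route_local, shipped

Round 1: r1 [IF fragile_item THEN shipped]; r7 [IF hazmat_flag and address_valid and restock_request THEN labeled]. Adds shipped, labeled.
Round 2: r4 [IF labeled and notify_customer and fragile_item THEN order_received]. Adds order_received.
Round 3: r8 [IF order_received THEN insured]. Adds insured.
Round 4: r2 [IF insured and manifest_closed THEN oversize_item]; r5 [IF order_received and insured THEN route_local]. Adds oversize_item, route_local.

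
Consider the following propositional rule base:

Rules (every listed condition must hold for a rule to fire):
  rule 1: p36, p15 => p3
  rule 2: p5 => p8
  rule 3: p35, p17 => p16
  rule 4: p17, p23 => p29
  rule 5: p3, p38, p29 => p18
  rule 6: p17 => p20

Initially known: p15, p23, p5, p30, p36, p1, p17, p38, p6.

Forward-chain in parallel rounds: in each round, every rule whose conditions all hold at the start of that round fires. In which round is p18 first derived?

Round 1: rule 1 [p36, p15 => p3]; rule 2 [p5 => p8]; rule 4 [p17, p23 => p29]; rule 6 [p17 => p20]. New: p3, p8, p29, p20.
Round 2: rule 5 [p3, p38, p29 => p18]. New: p18.
p18 first appears in round 2.

2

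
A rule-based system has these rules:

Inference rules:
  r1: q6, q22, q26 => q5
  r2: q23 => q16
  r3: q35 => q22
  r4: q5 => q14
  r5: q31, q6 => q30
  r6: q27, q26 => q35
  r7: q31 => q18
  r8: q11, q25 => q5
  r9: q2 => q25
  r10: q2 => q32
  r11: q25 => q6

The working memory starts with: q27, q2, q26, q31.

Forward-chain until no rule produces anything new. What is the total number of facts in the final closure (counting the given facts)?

13

[1] r6 [q27, q26 => q35]; r7 [q31 => q18]; r9 [q2 => q25]; r10 [q2 => q32]. ⇒ new: q35, q18, q25, q32.
[2] r3 [q35 => q22]; r11 [q25 => q6]. ⇒ new: q22, q6.
[3] r1 [q6, q22, q26 => q5]; r5 [q31, q6 => q30]. ⇒ new: q5, q30.
[4] r4 [q5 => q14]. ⇒ new: q14.
Closure: {q14, q18, q2, q22, q25, q26, q27, q30, q31, q32, q35, q5, q6} — 13 facts.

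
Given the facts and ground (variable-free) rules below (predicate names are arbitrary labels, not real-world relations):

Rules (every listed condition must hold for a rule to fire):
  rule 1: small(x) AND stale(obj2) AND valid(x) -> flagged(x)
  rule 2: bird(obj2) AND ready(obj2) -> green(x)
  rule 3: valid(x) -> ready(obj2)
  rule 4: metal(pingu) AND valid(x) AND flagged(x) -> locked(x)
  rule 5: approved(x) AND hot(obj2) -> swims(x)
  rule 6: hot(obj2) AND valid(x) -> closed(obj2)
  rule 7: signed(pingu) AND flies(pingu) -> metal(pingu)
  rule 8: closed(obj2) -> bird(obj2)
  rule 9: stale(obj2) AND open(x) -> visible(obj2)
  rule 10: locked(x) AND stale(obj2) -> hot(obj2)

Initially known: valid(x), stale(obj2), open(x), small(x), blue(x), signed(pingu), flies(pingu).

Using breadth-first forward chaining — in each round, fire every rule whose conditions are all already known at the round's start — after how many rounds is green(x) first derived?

6

Round 1 — rule 1, rule 3, rule 7, rule 9, derive flagged(x), ready(obj2), metal(pingu), visible(obj2).
Round 2 — rule 4, derive locked(x).
Round 3 — rule 10, derive hot(obj2).
Round 4 — rule 6, derive closed(obj2).
Round 5 — rule 8, derive bird(obj2).
Round 6 — rule 2, derive green(x).
green(x) first appears in round 6.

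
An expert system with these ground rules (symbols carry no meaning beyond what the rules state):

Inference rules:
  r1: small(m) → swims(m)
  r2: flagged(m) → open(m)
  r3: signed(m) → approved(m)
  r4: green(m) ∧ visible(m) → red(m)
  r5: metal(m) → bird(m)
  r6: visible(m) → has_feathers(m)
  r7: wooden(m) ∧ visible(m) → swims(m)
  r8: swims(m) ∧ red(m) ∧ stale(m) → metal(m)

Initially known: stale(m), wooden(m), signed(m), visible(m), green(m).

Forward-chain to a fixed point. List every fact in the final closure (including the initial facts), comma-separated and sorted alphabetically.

Round 1 — r3, r4, r6, r7, derive approved(m), red(m), has_feathers(m), swims(m).
Round 2 — r8, derive metal(m).
Round 3 — r5, derive bird(m).

approved(m), bird(m), green(m), has_feathers(m), metal(m), red(m), signed(m), stale(m), swims(m), visible(m), wooden(m)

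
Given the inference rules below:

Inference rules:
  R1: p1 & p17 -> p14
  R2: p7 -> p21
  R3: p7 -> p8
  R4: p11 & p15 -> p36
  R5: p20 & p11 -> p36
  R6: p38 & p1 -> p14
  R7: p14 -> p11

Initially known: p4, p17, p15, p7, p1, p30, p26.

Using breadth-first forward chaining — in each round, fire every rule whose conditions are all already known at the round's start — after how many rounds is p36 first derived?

[1] R1 [p1 & p17 -> p14]; R2 [p7 -> p21]; R3 [p7 -> p8]. ⇒ new: p14, p21, p8.
[2] R7 [p14 -> p11]. ⇒ new: p11.
[3] R4 [p11 & p15 -> p36]. ⇒ new: p36.
p36 first appears in round 3.

3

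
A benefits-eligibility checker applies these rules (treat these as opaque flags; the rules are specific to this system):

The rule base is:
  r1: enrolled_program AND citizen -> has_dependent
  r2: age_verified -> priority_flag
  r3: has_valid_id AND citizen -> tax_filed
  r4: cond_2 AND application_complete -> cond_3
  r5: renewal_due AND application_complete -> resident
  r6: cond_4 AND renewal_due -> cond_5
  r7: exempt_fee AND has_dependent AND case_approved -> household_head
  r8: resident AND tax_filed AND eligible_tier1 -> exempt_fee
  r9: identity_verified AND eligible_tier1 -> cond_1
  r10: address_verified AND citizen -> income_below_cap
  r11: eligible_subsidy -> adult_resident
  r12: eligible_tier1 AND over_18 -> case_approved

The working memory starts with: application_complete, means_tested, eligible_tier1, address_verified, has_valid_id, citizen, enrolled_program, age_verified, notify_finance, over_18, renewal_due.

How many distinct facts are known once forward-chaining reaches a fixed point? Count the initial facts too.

19

Round 1 fires r1, r2, r3, r5, r10, r12, giving has_dependent, priority_flag, tax_filed, resident, income_below_cap, case_approved.
Round 2 fires r8, giving exempt_fee.
Round 3 fires r7, giving household_head.
Closure: {address_verified, age_verified, application_complete, case_approved, citizen, eligible_tier1, enrolled_program, exempt_fee, has_dependent, has_valid_id, household_head, income_below_cap, means_tested, notify_finance, over_18, priority_flag, renewal_due, resident, tax_filed} — 19 facts.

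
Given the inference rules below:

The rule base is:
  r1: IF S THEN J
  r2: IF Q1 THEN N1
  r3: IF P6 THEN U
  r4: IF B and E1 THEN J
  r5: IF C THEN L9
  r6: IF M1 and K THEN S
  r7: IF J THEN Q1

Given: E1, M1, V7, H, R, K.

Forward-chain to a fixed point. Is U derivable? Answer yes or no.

no

Round 1: r6 [IF M1 and K THEN S]. Adds S.
Round 2: r1 [IF S THEN J]. Adds J.
Round 3: r7 [IF J THEN Q1]. Adds Q1.
Round 4: r2 [IF Q1 THEN N1]. Adds N1.
Fixed point reached. U is concluded only by r3; r3 needs P6 (never derived).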